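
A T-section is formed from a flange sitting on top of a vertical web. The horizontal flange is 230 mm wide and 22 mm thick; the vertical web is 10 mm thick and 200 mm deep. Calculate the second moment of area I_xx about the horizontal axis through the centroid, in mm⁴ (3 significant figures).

I_xx ≈ 2.45 × 10⁷ mm⁴

Split into non-overlapping primitives; take the origin at the lower-left of the bounding box.
Flange: 230 × 22, A = 5 060 mm², y = 211 mm, Ī = 204 087 mm⁴.
Web: 10 × 200, A = 2 000 mm², y = 100 mm, Ī = 6 666 667 mm⁴.
Centroid: ȳ = ΣA·y / ΣA = 179.56 mm.
Transfer each piece to the horizontal axis through the centroid using Ī + A·d² with d = y − 179.56:
  flange: d = 31.445 mm → contributes +5 207 277 mm⁴
  web: d = -79.555 mm → contributes +19 324 739 mm⁴
Total I = 24 532 017 mm⁴.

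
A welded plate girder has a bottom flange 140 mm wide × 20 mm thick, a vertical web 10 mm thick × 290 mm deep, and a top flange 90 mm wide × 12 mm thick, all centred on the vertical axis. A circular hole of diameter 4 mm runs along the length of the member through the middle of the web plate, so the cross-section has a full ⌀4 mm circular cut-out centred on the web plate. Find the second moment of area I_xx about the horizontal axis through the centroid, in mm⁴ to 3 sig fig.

I_xx ≈ 1.01 × 10⁸ mm⁴

Treat the section as a set of non-overlapping primitives; coordinates are from the bounding-box lower-left.
Bottom plate: 140 × 20, A = 2 800 mm², y = 10 mm, Ī = 93 333 mm⁴.
Web plate: 10 × 290, A = 2 900 mm², y = 165 mm, Ī = 20 324 167 mm⁴.
Top plate: 90 × 12, A = 1 080 mm², y = 316 mm, Ī = 12 960 mm⁴.
Hole (subtracted): ⌀4, A = 12.566 mm², y = 165 mm, Ī = 12.566 mm⁴.
Centroid: ȳ = ΣA·y / ΣA = 124.97 mm.
Transfer each piece to the horizontal axis through the centroid using Ī + A·d² with d = y − 124.97:
  bottom plate: d = -114.97 mm → contributes +37 102 148 mm⁴
  web plate: d = 40.033 mm → contributes +24 971 803 mm⁴
  top plate: d = 191.03 mm → contributes +39 426 015 mm⁴
  hole: d = 40.033 mm → contributes −20 152 mm⁴
Total I = 101 479 814 mm⁴.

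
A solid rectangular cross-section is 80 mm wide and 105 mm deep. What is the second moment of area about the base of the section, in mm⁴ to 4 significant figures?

I_base ≈ 3.087 × 10⁷ mm⁴

The section: 80 × 105, A = 8 400 mm², y = 52.5 mm, Ī = 7 717 500 mm⁴.
Transfer it to the bottom edge using Ī + A·d² with d = y − 0:
  the section: d = 52.5 mm → contributes +30 870 000 mm⁴
Total I = 30 870 000 mm⁴.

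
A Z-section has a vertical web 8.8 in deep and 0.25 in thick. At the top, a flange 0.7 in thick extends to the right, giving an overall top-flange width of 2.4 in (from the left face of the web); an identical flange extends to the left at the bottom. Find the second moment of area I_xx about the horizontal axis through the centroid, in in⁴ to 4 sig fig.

I_xx ≈ 63.69 in⁴

Treat the section as a set of non-overlapping primitives; coordinates are from the bounding-box lower-left.
Web: 0.25 × 8.8, A = 2.2 in², y = 4.4 in, Ī = 14.1973 in⁴.
Top flange (beyond web): 2.15 × 0.7, A = 1.505 in², y = 8.45 in, Ī = 0.0614542 in⁴.
Bottom flange (beyond web): 2.15 × 0.7, A = 1.505 in², y = 0.35 in, Ī = 0.0614542 in⁴.
Centroid: ȳ = ΣA·y / ΣA = 4.4 in.
Transfer each piece to the horizontal axis through the centroid using Ī + A·d² with d = y − 4.4:
  web: d = 0 in → contributes +14.1973 in⁴
  top flange (beyond web): d = 4.05 in → contributes +24.7472 in⁴
  bottom flange (beyond web): d = -4.05 in → contributes +24.7472 in⁴
Total I = 63.6918 in⁴.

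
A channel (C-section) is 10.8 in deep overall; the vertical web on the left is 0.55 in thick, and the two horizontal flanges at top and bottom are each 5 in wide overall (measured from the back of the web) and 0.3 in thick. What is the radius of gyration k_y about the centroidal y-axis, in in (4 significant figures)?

k_y ≈ 1.366 in

Split into non-overlapping primitives; take the origin at the lower-left of the bounding box.
Web: 0.55 × 10.8, A = 5.94 in², x = 0.275 in, Ī = 0.149738 in⁴.
Top flange (beyond web): 4.45 × 0.3, A = 1.335 in², x = 2.775 in, Ī = 2.20303 in⁴.
Bottom flange (beyond web): 4.45 × 0.3, A = 1.335 in², x = 2.775 in, Ī = 2.20303 in⁴.
Centroid: x̄ = ΣA·x / ΣA = 1.05026 in.
Transfer each piece to the centroidal y-axis using Ī + A·d² with d = x − 1.05026:
  web: d = -0.775261 in → contributes +3.71986 in⁴
  top flange (beyond web): d = 1.72474 in → contributes +6.17428 in⁴
  bottom flange (beyond web): d = 1.72474 in → contributes +6.17428 in⁴
Total I = 16.0684 in⁴.
Radius of gyration: k = √(I/A) = √(16.0684 / 8.61) = 1.36611 in.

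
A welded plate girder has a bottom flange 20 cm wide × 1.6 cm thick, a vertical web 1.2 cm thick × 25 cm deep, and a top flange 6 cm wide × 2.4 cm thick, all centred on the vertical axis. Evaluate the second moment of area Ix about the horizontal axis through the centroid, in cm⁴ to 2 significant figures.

Break the section into simple shapes (no overlaps), measuring from the bottom-left corner of the bounding box.
Bottom plate: 20 × 1.6, A = 32 cm², y = 0.8 cm, Ī = 6.827 cm⁴.
Web plate: 1.2 × 25, A = 30 cm², y = 14.1 cm, Ī = 1 563 cm⁴.
Top plate: 6 × 2.4, A = 14.4 cm², y = 27.8 cm, Ī = 6.912 cm⁴.
Centroid: ȳ = ΣA·y / ΣA = 11.11 cm.
Transfer each piece to the horizontal axis through the centroid using Ī + A·d² with d = y − 11.11:
  bottom plate: d = -10.31 cm → contributes +3 409 cm⁴
  web plate: d = 2.988 cm → contributes +1 830 cm⁴
  top plate: d = 16.69 cm → contributes +4 017 cm⁴
Total I = 9 257 cm⁴.

Ix ≈ 9300 cm⁴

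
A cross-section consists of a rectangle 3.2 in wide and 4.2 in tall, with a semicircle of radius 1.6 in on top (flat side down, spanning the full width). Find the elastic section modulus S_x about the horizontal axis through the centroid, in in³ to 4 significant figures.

S_x ≈ 14.50 in³

Treat the section as a set of non-overlapping primitives; coordinates are from the bounding-box lower-left.
Rectangular body: 3.2 × 4.2, A = 13.44 in², y = 2.1 in, Ī = 19.7568 in⁴.
Semicircular cap: semicircle r = 1.6, A = 4.02124 in², y = 4.87906 in, Ī = 0.719303 in⁴.
Centroid: ȳ = ΣA·y / ΣA = 2.74 in.
Transfer each piece to the horizontal axis through the centroid using Ī + A·d² with d = y − 2.74:
  rectangular body: d = -0.640004 in → contributes +25.2619 in⁴
  semicircular cap: d = 2.13906 in → contributes +19.1187 in⁴
Total I = 44.3806 in⁴.
Extreme fibre distance c = 3.06 in; S = I/c = 14.5035 in³.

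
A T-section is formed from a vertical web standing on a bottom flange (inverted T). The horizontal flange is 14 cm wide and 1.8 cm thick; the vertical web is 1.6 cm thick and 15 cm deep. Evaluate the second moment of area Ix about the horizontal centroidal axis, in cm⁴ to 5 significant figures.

Break the section into simple shapes (no overlaps), measuring from the bottom-left corner of the bounding box.
Flange: 14 × 1.8, A = 25.2 cm², y = 0.9 cm, Ī = 6.804 cm⁴.
Web: 1.6 × 15, A = 24 cm², y = 9.3 cm, Ī = 450 cm⁴.
Centroid: ȳ = ΣA·y / ΣA = 4.997561 cm.
Transfer each piece to the horizontal centroidal axis using Ī + A·d² with d = y − 4.997561:
  flange: d = -4.097561 cm → contributes +429.9121 cm⁴
  web: d = 4.302439 cm → contributes +894.2636 cm⁴
Total I = 1324.176 cm⁴.

Ix ≈ 1324.2 cm⁴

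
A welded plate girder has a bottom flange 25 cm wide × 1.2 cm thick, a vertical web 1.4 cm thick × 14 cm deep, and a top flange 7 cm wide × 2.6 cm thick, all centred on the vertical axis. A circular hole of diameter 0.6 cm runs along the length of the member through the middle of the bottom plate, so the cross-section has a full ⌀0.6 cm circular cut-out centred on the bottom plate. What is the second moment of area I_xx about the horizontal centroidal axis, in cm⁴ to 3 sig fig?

Break the section into simple shapes (no overlaps), measuring from the bottom-left corner of the bounding box.
Bottom plate: 25 × 1.2, A = 30 cm², y = 0.6 cm, Ī = 3.6 cm⁴.
Web plate: 1.4 × 14, A = 19.6 cm², y = 8.2 cm, Ī = 320.13 cm⁴.
Top plate: 7 × 2.6, A = 18.2 cm², y = 16.5 cm, Ī = 10.253 cm⁴.
Hole (subtracted): ⌀0.6, A = 0.28274 cm², y = 0.6 cm, Ī = 0.0063617 cm⁴.
Centroid: ȳ = ΣA·y / ΣA = 7.0923 cm.
Transfer each piece to the horizontal centroidal axis using Ī + A·d² with d = y − 7.0923:
  bottom plate: d = -6.4923 cm → contributes +1268.1 cm⁴
  web plate: d = 1.1077 cm → contributes +344.18 cm⁴
  top plate: d = 9.4077 cm → contributes +1621.1 cm⁴
  hole: d = -6.4923 cm → contributes −11.924 cm⁴
Total I = 3221.4 cm⁴.

I_xx ≈ 3220 cm⁴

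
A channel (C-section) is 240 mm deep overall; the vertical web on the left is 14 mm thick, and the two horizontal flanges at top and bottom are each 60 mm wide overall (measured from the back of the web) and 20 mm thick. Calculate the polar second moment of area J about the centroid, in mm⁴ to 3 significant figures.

J ≈ 3.99 × 10⁷ mm⁴

Break the section into simple shapes (no overlaps), measuring from the bottom-left corner of the bounding box.
Web: 14 × 240, A = 3 360 mm², y = 120 mm, Ī = 16 128 000 mm⁴.
Top flange (beyond web): 46 × 20, A = 920 mm², y = 230 mm, Ī = 30 667 mm⁴.
Bottom flange (beyond web): 46 × 20, A = 920 mm², y = 10 mm, Ī = 30 667 mm⁴.
By symmetry the centroid is at mid-height, ȳ = 120 mm.
Transfer each piece to the centroidal x-axis using Ī + A·d² with d = y − 120:
  web: d = 0 mm → contributes +16 128 000 mm⁴
  top flange (beyond web): d = 110 mm → contributes +11 162 667 mm⁴
  bottom flange (beyond web): d = -110 mm → contributes +11 162 667 mm⁴
Total I = 38 453 333 mm⁴.
For the y-axis: x̄ = 17.615 mm.
Repeating about the centroidal y-axis gives I_y = 1 449 364 mm⁴.
Polar second moment: J = I_x + I_y = 39 902 697 mm⁴.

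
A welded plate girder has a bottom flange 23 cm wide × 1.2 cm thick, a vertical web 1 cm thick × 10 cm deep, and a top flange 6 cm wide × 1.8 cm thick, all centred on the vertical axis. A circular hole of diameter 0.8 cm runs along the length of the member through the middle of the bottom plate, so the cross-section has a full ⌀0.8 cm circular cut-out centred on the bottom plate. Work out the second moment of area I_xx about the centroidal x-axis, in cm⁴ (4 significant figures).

Split into non-overlapping primitives; take the origin at the lower-left of the bounding box.
Bottom plate: 23 × 1.2, A = 27.6 cm², y = 0.6 cm, Ī = 3.312 cm⁴.
Web plate: 1 × 10, A = 10 cm², y = 6.2 cm, Ī = 83.3333 cm⁴.
Top plate: 6 × 1.8, A = 10.8 cm², y = 12.1 cm, Ī = 2.916 cm⁴.
Hole (subtracted): ⌀0.8, A = 0.502655 cm², y = 0.6 cm, Ī = 0.0201062 cm⁴.
Centroid: ȳ = ΣA·y / ΣA = 4.36221 cm.
Transfer each piece to the centroidal x-axis using Ī + A·d² with d = y − 4.36221:
  bottom plate: d = -3.76221 cm → contributes +393.969 cm⁴
  web plate: d = 1.83779 cm → contributes +117.108 cm⁴
  top plate: d = 7.73779 cm → contributes +649.548 cm⁴
  hole: d = -3.76221 cm → contributes −7.13481 cm⁴
Total I = 1153.49 cm⁴.

I_xx ≈ 1153 cm⁴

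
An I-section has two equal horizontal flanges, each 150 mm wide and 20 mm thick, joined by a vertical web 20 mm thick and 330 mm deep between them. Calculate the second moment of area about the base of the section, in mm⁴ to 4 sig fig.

I_base ≈ 6.751 × 10⁸ mm⁴

Treat the section as a set of non-overlapping primitives; coordinates are from the bounding-box lower-left.
Bottom flange: 150 × 20, A = 3 000 mm², y = 10 mm, Ī = 100 000 mm⁴.
Web: 20 × 330, A = 6 600 mm², y = 185 mm, Ī = 59 895 000 mm⁴.
Top flange: 150 × 20, A = 3 000 mm², y = 360 mm, Ī = 100 000 mm⁴.
Transfer each piece to the bottom edge using Ī + A·d² with d = y − 0:
  bottom flange: d = 10 mm → contributes +400 000 mm⁴
  web: d = 185 mm → contributes +285 780 000 mm⁴
  top flange: d = 360 mm → contributes +388 900 000 mm⁴
Total I = 675 080 000 mm⁴.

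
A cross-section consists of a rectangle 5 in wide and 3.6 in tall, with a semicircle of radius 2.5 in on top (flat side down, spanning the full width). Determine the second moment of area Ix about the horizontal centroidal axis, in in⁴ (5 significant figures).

Break the section into simple shapes (no overlaps), measuring from the bottom-left corner of the bounding box.
Rectangular body: 5 × 3.6, A = 18 in², y = 1.8 in, Ī = 19.44 in⁴.
Semicircular cap: semicircle r = 2.5, A = 9.817477 in², y = 4.661033 in, Ī = 4.287381 in⁴.
Centroid: ȳ = ΣA·y / ΣA = 2.809729 in.
Transfer each piece to the horizontal centroidal axis using Ī + A·d² with d = y − 2.809729:
  rectangular body: d = -1.009729 in → contributes +37.79196 in⁴
  semicircular cap: d = 1.851304 in → contributes +37.93506 in⁴
Total I = 75.72703 in⁴.

Ix ≈ 75.727 in⁴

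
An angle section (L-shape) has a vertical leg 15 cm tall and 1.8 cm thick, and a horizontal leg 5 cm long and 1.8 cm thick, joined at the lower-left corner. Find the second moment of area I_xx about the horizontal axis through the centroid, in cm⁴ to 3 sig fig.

Split into non-overlapping primitives; take the origin at the lower-left of the bounding box.
Vertical leg: 1.8 × 15, A = 27 cm², y = 7.5 cm, Ī = 506.25 cm⁴.
Horizontal leg (remainder): 3.2 × 1.8, A = 5.76 cm², y = 0.9 cm, Ī = 1.5552 cm⁴.
Centroid: ȳ = ΣA·y / ΣA = 6.3396 cm.
Transfer each piece to the horizontal axis through the centroid using Ī + A·d² with d = y − 6.3396:
  vertical leg: d = 1.1604 cm → contributes +542.61 cm⁴
  horizontal leg (remainder): d = -5.4396 cm → contributes +171.99 cm⁴
Total I = 714.6 cm⁴.

I_xx ≈ 715 cm⁴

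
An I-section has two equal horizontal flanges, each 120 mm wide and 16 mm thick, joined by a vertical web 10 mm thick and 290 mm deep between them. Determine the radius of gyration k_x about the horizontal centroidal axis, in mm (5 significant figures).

k_x ≈ 127.92 mm

Split into non-overlapping primitives; take the origin at the lower-left of the bounding box.
Bottom flange: 120 × 16, A = 1 920 mm², y = 8 mm, Ī = 40 960 mm⁴.
Web: 10 × 290, A = 2 900 mm², y = 161 mm, Ī = 20 324 167 mm⁴.
Top flange: 120 × 16, A = 1 920 mm², y = 314 mm, Ī = 40 960 mm⁴.
By symmetry the centroid is at mid-height, ȳ = 161 mm.
Transfer each piece to the horizontal centroidal axis using Ī + A·d² with d = y − 161:
  bottom flange: d = -153 mm → contributes +44 986 240 mm⁴
  web: d = 0 mm → contributes +20 324 167 mm⁴
  top flange: d = 153 mm → contributes +44 986 240 mm⁴
Total I = 110 296 647 mm⁴.
Radius of gyration: k = √(I/A) = √(110 296 647 / 6 740) = 127.9238 mm.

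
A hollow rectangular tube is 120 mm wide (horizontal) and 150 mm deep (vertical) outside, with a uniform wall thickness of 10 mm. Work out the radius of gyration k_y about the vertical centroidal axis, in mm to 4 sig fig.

Break the section into simple shapes (no overlaps), measuring from the bottom-left corner of the bounding box.
Outer rectangle: 120 × 150, A = 18 000 mm², x = 60 mm, Ī = 21 600 000 mm⁴.
Inner void (subtracted): 100 × 130, A = 13 000 mm², x = 60 mm, Ī = 10 833 333 mm⁴.
By symmetry the centroid is at mid-width, x̄ = 60 mm.
All pieces are centred on the vertical centroidal axis, so I = ΣĪ (holes subtracted) = 10 766 667 mm⁴.
Radius of gyration: k = √(I/A) = √(10 766 667 / 5 000) = 46.404 mm.

k_y ≈ 46.40 mm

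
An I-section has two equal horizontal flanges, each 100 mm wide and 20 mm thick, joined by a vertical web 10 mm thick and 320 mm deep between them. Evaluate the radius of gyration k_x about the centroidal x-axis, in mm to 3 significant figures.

k_x ≈ 141 mm

Treat the section as a set of non-overlapping primitives; coordinates are from the bounding-box lower-left.
Bottom flange: 100 × 20, A = 2 000 mm², y = 10 mm, Ī = 66 667 mm⁴.
Web: 10 × 320, A = 3 200 mm², y = 180 mm, Ī = 27 306 667 mm⁴.
Top flange: 100 × 20, A = 2 000 mm², y = 350 mm, Ī = 66 667 mm⁴.
By symmetry the centroid is at mid-height, ȳ = 180 mm.
Transfer each piece to the centroidal x-axis using Ī + A·d² with d = y − 180:
  bottom flange: d = -170 mm → contributes +57 866 667 mm⁴
  web: d = 0 mm → contributes +27 306 667 mm⁴
  top flange: d = 170 mm → contributes +57 866 667 mm⁴
Total I = 143 040 000 mm⁴.
Radius of gyration: k = √(I/A) = √(143 040 000 / 7 200) = 140.95 mm.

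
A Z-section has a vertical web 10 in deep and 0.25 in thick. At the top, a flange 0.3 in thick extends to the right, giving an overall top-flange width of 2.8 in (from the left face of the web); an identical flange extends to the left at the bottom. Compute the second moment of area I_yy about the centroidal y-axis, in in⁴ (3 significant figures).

I_yy ≈ 3.84 in⁴

Break the section into simple shapes (no overlaps), measuring from the bottom-left corner of the bounding box.
Web: 0.25 × 10, A = 2.5 in², x = 2.675 in, Ī = 0.013021 in⁴.
Top flange (beyond web): 2.55 × 0.3, A = 0.765 in², x = 4.075 in, Ī = 0.41453 in⁴.
Bottom flange (beyond web): 2.55 × 0.3, A = 0.765 in², x = 1.275 in, Ī = 0.41453 in⁴.
Centroid: x̄ = ΣA·x / ΣA = 2.675 in.
Transfer each piece to the centroidal y-axis using Ī + A·d² with d = x − 2.675:
  web: d = 0 in → contributes +0.013021 in⁴
  top flange (beyond web): d = 1.4 in → contributes +1.9139 in⁴
  bottom flange (beyond web): d = -1.4 in → contributes +1.9139 in⁴
Total I = 3.8409 in⁴.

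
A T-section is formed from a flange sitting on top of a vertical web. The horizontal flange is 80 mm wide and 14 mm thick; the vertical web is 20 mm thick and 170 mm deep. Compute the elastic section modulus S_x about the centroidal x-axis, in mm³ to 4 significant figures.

Break the section into simple shapes (no overlaps), measuring from the bottom-left corner of the bounding box.
Flange: 80 × 14, A = 1 120 mm², y = 177 mm, Ī = 18293.3 mm⁴.
Web: 20 × 170, A = 3 400 mm², y = 85 mm, Ī = 8 188 333 mm⁴.
Centroid: ȳ = ΣA·y / ΣA = 107.796 mm.
Transfer each piece to the centroidal x-axis using Ī + A·d² with d = y − 107.796:
  flange: d = 69.2035 mm → contributes +5 382 119 mm⁴
  web: d = -22.7965 mm → contributes +9 955 241 mm⁴
Total I = 15 337 359 mm⁴.
Extreme fibre distance c = 107.796 mm; S = I/c = 142 281 mm³.

S_x ≈ 1.423 × 10⁵ mm³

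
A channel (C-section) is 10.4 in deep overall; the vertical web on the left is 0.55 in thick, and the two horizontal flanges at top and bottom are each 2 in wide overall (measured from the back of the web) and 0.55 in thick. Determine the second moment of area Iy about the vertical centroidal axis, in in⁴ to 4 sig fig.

Split into non-overlapping primitives; take the origin at the lower-left of the bounding box.
Web: 0.55 × 10.4, A = 5.72 in², x = 0.275 in, Ī = 0.144192 in⁴.
Top flange (beyond web): 1.45 × 0.55, A = 0.7975 in², x = 1.275 in, Ī = 0.139729 in⁴.
Bottom flange (beyond web): 1.45 × 0.55, A = 0.7975 in², x = 1.275 in, Ī = 0.139729 in⁴.
Centroid: x̄ = ΣA·x / ΣA = 0.493045 in.
Transfer each piece to the vertical centroidal axis using Ī + A·d² with d = x − 0.493045:
  web: d = -0.218045 in → contributes +0.416141 in⁴
  top flange (beyond web): d = 0.781955 in → contributes +0.627363 in⁴
  bottom flange (beyond web): d = 0.781955 in → contributes +0.627363 in⁴
Total I = 1.67087 in⁴.

Iy ≈ 1.671 in⁴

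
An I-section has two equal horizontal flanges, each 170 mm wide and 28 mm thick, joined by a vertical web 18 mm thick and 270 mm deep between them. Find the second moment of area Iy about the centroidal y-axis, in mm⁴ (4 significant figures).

Break the section into simple shapes (no overlaps), measuring from the bottom-left corner of the bounding box.
Bottom flange: 170 × 28, A = 4 760 mm², x = 85 mm, Ī = 11 463 667 mm⁴.
Web: 18 × 270, A = 4 860 mm², x = 85 mm, Ī = 131 220 mm⁴.
Top flange: 170 × 28, A = 4 760 mm², x = 85 mm, Ī = 11 463 667 mm⁴.
By symmetry the centroid is at mid-width, x̄ = 85 mm.
All pieces are centred on the centroidal y-axis, so I = ΣĪ = 23 058 553 mm⁴.

Iy ≈ 2.306 × 10⁷ mm⁴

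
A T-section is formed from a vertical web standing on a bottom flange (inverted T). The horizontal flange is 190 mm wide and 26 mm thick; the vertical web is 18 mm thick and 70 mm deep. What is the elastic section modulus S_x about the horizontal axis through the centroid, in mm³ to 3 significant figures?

Treat the section as a set of non-overlapping primitives; coordinates are from the bounding-box lower-left.
Flange: 190 × 26, A = 4 940 mm², y = 13 mm, Ī = 278 287 mm⁴.
Web: 18 × 70, A = 1 260 mm², y = 61 mm, Ī = 514 500 mm⁴.
Centroid: ȳ = ΣA·y / ΣA = 22.755 mm.
Transfer each piece to the horizontal axis through the centroid using Ī + A·d² with d = y − 22.755:
  flange: d = -9.7548 mm → contributes +748 362 mm⁴
  web: d = 38.245 mm → contributes +2 357 492 mm⁴
Total I = 3 105 854 mm⁴.
Extreme fibre distance c = 73.245 mm; S = I/c = 42 404 mm³.

S_x ≈ 4.24 × 10⁴ mm³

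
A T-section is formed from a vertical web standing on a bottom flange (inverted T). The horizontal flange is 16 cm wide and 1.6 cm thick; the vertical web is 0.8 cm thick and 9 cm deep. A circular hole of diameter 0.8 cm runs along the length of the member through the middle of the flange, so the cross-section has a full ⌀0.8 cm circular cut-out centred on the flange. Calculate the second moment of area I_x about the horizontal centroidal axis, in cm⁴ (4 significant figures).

Treat the section as a set of non-overlapping primitives; coordinates are from the bounding-box lower-left.
Flange: 16 × 1.6, A = 25.6 cm², y = 0.8 cm, Ī = 5.46133 cm⁴.
Web: 0.8 × 9, A = 7.2 cm², y = 6.1 cm, Ī = 48.6 cm⁴.
Hole (subtracted): ⌀0.8, A = 0.502655 cm², y = 0.8 cm, Ī = 0.0201062 cm⁴.
Centroid: ȳ = ΣA·y / ΣA = 1.98152 cm.
Transfer each piece to the horizontal centroidal axis using Ī + A·d² with d = y − 1.98152:
  flange: d = -1.18152 cm → contributes +41.1987 cm⁴
  web: d = 4.11848 cm → contributes +170.725 cm⁴
  hole: d = -1.18152 cm → contributes −0.721809 cm⁴
Total I = 211.202 cm⁴.

I_x ≈ 211.2 cm⁴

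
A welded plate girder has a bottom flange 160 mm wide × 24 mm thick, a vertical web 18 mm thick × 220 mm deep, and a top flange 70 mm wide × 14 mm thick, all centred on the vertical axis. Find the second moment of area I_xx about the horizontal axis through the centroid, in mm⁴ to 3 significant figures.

Break the section into simple shapes (no overlaps), measuring from the bottom-left corner of the bounding box.
Bottom plate: 160 × 24, A = 3 840 mm², y = 12 mm, Ī = 184 320 mm⁴.
Web plate: 18 × 220, A = 3 960 mm², y = 134 mm, Ī = 15 972 000 mm⁴.
Top plate: 70 × 14, A = 980 mm², y = 251 mm, Ī = 16 007 mm⁴.
Centroid: ȳ = ΣA·y / ΣA = 93.702 mm.
Transfer each piece to the horizontal axis through the centroid using Ī + A·d² with d = y − 93.702:
  bottom plate: d = -81.702 mm → contributes +25 816 898 mm⁴
  web plate: d = 40.298 mm → contributes +22 402 887 mm⁴
  top plate: d = 157.3 mm → contributes +24 263 939 mm⁴
Total I = 72 483 725 mm⁴.

I_xx ≈ 7.25 × 10⁷ mm⁴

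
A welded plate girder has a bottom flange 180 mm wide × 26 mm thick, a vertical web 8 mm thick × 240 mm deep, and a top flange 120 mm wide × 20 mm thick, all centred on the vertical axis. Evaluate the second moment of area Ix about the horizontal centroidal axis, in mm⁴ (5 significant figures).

Decompose the section into non-overlapping parts with the origin at the bottom-left of its bounding rectangle.
Bottom plate: 180 × 26, A = 4 680 mm², y = 13 mm, Ī = 263 640 mm⁴.
Web plate: 8 × 240, A = 1 920 mm², y = 146 mm, Ī = 9 216 000 mm⁴.
Top plate: 120 × 20, A = 2 400 mm², y = 276 mm, Ī = 80 000 mm⁴.
Centroid: ȳ = ΣA·y / ΣA = 111.5067 mm.
Transfer each piece to the horizontal centroidal axis using Ī + A·d² with d = y − 111.5067:
  bottom plate: d = -98.50667 mm → contributes +45 676 317 mm⁴
  web plate: d = 34.49333 mm → contributes +11 500 397 mm⁴
  top plate: d = 164.4933 mm → contributes +65 019 336 mm⁴
Total I = 122 196 050 mm⁴.

Ix ≈ 1.2220 × 10⁸ mm⁴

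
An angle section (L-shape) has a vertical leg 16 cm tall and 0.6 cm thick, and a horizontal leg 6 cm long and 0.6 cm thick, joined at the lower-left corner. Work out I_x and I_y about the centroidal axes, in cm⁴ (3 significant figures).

I_x ≈ 349 cm⁴, I_y ≈ 30.0 cm⁴

Split into non-overlapping primitives; take the origin at the lower-left of the bounding box.
Vertical leg: 0.6 × 16, A = 9.6 cm², y = 8 cm, Ī = 204.8 cm⁴.
Horizontal leg (remainder): 5.4 × 0.6, A = 3.24 cm², y = 0.3 cm, Ī = 0.0972 cm⁴.
Centroid: ȳ = ΣA·y / ΣA = 6.057 cm.
Transfer each piece to the centroidal x-axis using Ī + A·d² with d = y − 6.057:
  vertical leg: d = 1.943 cm → contributes +241.04 cm⁴
  horizontal leg (remainder): d = -5.757 cm → contributes +107.48 cm⁴
Total I = 348.52 cm⁴.
For the y-axis: x̄ = 1.057 cm.
Repeating about the centroidal y-axis gives I_y = 29.963 cm⁴.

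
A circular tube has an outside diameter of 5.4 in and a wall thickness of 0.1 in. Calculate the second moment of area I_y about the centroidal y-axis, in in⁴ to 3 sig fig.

Decompose the section into non-overlapping parts with the origin at the bottom-left of its bounding rectangle.
Outer circle: ⌀5.4, A = 22.902 in², x = 2.7 in, Ī = 41.739 in⁴.
Bore (subtracted): ⌀5.2, A = 21.237 in², x = 2.7 in, Ī = 35.891 in⁴.
By symmetry the centroid is at mid-width, x̄ = 2.7 in.
All pieces are centred on the centroidal y-axis, so I = ΣĪ (holes subtracted) = 5.8485 in⁴.

I_y ≈ 5.85 in⁴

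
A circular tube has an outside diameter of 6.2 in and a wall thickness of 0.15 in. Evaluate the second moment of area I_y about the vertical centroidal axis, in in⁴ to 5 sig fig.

I_y ≈ 13.052 in⁴

Break the section into simple shapes (no overlaps), measuring from the bottom-left corner of the bounding box.
Outer circle: ⌀6.2, A = 30.19071 in², x = 3.1 in, Ī = 72.53317 in⁴.
Bore (subtracted): ⌀5.9, A = 27.33971 in², x = 3.1 in, Ī = 59.48096 in⁴.
By symmetry the centroid is at mid-width, x̄ = 3.1 in.
All pieces are centred on the vertical centroidal axis, so I = ΣĪ (holes subtracted) = 13.05221 in⁴.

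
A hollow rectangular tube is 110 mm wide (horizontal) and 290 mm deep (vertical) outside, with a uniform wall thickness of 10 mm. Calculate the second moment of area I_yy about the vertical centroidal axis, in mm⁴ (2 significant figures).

Break the section into simple shapes (no overlaps), measuring from the bottom-left corner of the bounding box.
Outer rectangle: 110 × 290, A = 31 900 mm², x = 55 mm, Ī = 32 165 833 mm⁴.
Inner void (subtracted): 90 × 270, A = 24 300 mm², x = 55 mm, Ī = 16 402 500 mm⁴.
By symmetry the centroid is at mid-width, x̄ = 55 mm.
All pieces are centred on the vertical centroidal axis, so I = ΣĪ (holes subtracted) = 15 763 333 mm⁴.

I_yy ≈ 1.6 × 10⁷ mm⁴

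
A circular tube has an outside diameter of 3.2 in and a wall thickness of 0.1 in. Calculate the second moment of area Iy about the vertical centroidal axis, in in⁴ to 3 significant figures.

Iy ≈ 1.17 in⁴

Decompose the section into non-overlapping parts with the origin at the bottom-left of its bounding rectangle.
Outer circle: ⌀3.2, A = 8.0425 in², x = 1.6 in, Ī = 5.1472 in⁴.
Bore (subtracted): ⌀3, A = 7.0686 in², x = 1.6 in, Ī = 3.9761 in⁴.
By symmetry the centroid is at mid-width, x̄ = 1.6 in.
All pieces are centred on the vertical centroidal axis, so I = ΣĪ (holes subtracted) = 1.1711 in⁴.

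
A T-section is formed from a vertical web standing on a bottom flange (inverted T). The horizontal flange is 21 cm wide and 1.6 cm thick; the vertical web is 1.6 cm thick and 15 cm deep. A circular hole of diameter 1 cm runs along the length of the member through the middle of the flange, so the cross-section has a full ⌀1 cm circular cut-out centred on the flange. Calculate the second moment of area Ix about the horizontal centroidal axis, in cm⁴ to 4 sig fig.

Treat the section as a set of non-overlapping primitives; coordinates are from the bounding-box lower-left.
Flange: 21 × 1.6, A = 33.6 cm², y = 0.8 cm, Ī = 7.168 cm⁴.
Web: 1.6 × 15, A = 24 cm², y = 9.1 cm, Ī = 450 cm⁴.
Hole (subtracted): ⌀1, A = 0.785398 cm², y = 0.8 cm, Ī = 0.0490874 cm⁴.
Centroid: ȳ = ΣA·y / ΣA = 4.30614 cm.
Transfer each piece to the horizontal centroidal axis using Ī + A·d² with d = y − 4.30614:
  flange: d = -3.50614 cm → contributes +420.214 cm⁴
  web: d = 4.79386 cm → contributes +1001.55 cm⁴
  hole: d = -3.50614 cm → contributes −9.70401 cm⁴
Total I = 1412.06 cm⁴.

Ix ≈ 1412 cm⁴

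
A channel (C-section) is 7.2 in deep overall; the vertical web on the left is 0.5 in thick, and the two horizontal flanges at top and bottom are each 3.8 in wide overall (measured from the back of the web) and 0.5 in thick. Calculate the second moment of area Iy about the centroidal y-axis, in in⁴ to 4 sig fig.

Iy ≈ 9.285 in⁴

Break the section into simple shapes (no overlaps), measuring from the bottom-left corner of the bounding box.
Web: 0.5 × 7.2, A = 3.6 in², x = 0.25 in, Ī = 0.075 in⁴.
Top flange (beyond web): 3.3 × 0.5, A = 1.65 in², x = 2.15 in, Ī = 1.49738 in⁴.
Bottom flange (beyond web): 3.3 × 0.5, A = 1.65 in², x = 2.15 in, Ī = 1.49738 in⁴.
Centroid: x̄ = ΣA·x / ΣA = 1.1587 in.
Transfer each piece to the centroidal y-axis using Ī + A·d² with d = x − 1.1587:
  web: d = -0.908696 in → contributes +3.04762 in⁴
  top flange (beyond web): d = 0.991304 in → contributes +3.1188 in⁴
  bottom flange (beyond web): d = 0.991304 in → contributes +3.1188 in⁴
Total I = 9.28523 in⁴.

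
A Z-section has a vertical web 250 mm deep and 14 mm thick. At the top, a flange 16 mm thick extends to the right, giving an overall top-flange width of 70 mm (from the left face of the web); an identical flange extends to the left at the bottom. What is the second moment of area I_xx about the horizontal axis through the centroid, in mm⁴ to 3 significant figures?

Split into non-overlapping primitives; take the origin at the lower-left of the bounding box.
Web: 14 × 250, A = 3 500 mm², y = 125 mm, Ī = 18 229 167 mm⁴.
Top flange (beyond web): 56 × 16, A = 896 mm², y = 242 mm, Ī = 19 115 mm⁴.
Bottom flange (beyond web): 56 × 16, A = 896 mm², y = 8 mm, Ī = 19 115 mm⁴.
Centroid: ȳ = ΣA·y / ΣA = 125 mm.
Transfer each piece to the horizontal axis through the centroid using Ī + A·d² with d = y − 125:
  web: d = 0 mm → contributes +18 229 167 mm⁴
  top flange (beyond web): d = 117 mm → contributes +12 284 459 mm⁴
  bottom flange (beyond web): d = -117 mm → contributes +12 284 459 mm⁴
Total I = 42 798 084 mm⁴.

I_xx ≈ 4.28 × 10⁷ mm⁴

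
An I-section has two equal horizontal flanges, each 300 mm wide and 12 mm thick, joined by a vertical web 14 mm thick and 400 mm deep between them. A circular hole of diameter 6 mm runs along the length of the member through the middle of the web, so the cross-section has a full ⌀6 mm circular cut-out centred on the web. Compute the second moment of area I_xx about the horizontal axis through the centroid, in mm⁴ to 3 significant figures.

Split into non-overlapping primitives; take the origin at the lower-left of the bounding box.
Bottom flange: 300 × 12, A = 3 600 mm², y = 6 mm, Ī = 43 200 mm⁴.
Web: 14 × 400, A = 5 600 mm², y = 212 mm, Ī = 74 666 667 mm⁴.
Top flange: 300 × 12, A = 3 600 mm², y = 418 mm, Ī = 43 200 mm⁴.
Hole (subtracted): ⌀6, A = 28.274 mm², y = 212 mm, Ī = 63.617 mm⁴.
By symmetry the centroid is at mid-height, ȳ = 212 mm.
Transfer each piece to the horizontal axis through the centroid using Ī + A·d² with d = y − 212:
  bottom flange: d = -206 mm → contributes +152 812 800 mm⁴
  web: d = 0 mm → contributes +74 666 667 mm⁴
  top flange: d = 206 mm → contributes +152 812 800 mm⁴
  hole: d = 0 mm → contributes −63.617 mm⁴
Total I = 380 292 203 mm⁴.

I_xx ≈ 3.80 × 10⁸ mm⁴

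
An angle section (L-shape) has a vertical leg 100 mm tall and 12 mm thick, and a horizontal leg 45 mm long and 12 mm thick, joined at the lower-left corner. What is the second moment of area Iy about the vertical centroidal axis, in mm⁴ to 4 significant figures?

Iy ≈ 2.011 × 10⁵ mm⁴

Break the section into simple shapes (no overlaps), measuring from the bottom-left corner of the bounding box.
Vertical leg: 12 × 100, A = 1 200 mm², x = 6 mm, Ī = 14 400 mm⁴.
Horizontal leg (remainder): 33 × 12, A = 396 mm², x = 28.5 mm, Ī = 35 937 mm⁴.
Centroid: x̄ = ΣA·x / ΣA = 11.5827 mm.
Transfer each piece to the vertical centroidal axis using Ī + A·d² with d = x − 11.5827:
  vertical leg: d = -5.58271 mm → contributes +51799.9 mm⁴
  horizontal leg (remainder): d = 16.9173 mm → contributes +149 270 mm⁴
Total I = 201 070 mm⁴.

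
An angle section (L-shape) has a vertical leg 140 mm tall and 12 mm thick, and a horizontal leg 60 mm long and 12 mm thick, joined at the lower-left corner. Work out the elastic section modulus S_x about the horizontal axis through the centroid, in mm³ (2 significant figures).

S_x ≈ 5.2 × 10⁴ mm³

Decompose the section into non-overlapping parts with the origin at the bottom-left of its bounding rectangle.
Vertical leg: 12 × 140, A = 1 680 mm², y = 70 mm, Ī = 2 744 000 mm⁴.
Horizontal leg (remainder): 48 × 12, A = 576 mm², y = 6 mm, Ī = 6 912 mm⁴.
Centroid: ȳ = ΣA·y / ΣA = 53.66 mm.
Transfer each piece to the horizontal axis through the centroid using Ī + A·d² with d = y − 53.66:
  vertical leg: d = 16.34 mm → contributes +3 192 576 mm⁴
  horizontal leg (remainder): d = -47.66 mm → contributes +1 315 259 mm⁴
Total I = 4 507 835 mm⁴.
Extreme fibre distance c = 86.34 mm; S = I/c = 52 210 mm³.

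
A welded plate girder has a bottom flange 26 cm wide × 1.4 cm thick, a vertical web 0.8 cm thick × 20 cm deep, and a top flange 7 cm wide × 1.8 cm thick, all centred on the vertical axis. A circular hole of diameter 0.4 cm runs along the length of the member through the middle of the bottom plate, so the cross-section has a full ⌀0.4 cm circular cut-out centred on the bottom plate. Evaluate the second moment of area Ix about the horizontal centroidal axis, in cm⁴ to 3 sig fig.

Treat the section as a set of non-overlapping primitives; coordinates are from the bounding-box lower-left.
Bottom plate: 26 × 1.4, A = 36.4 cm², y = 0.7 cm, Ī = 5.9453 cm⁴.
Web plate: 0.8 × 20, A = 16 cm², y = 11.4 cm, Ī = 533.33 cm⁴.
Top plate: 7 × 1.8, A = 12.6 cm², y = 22.3 cm, Ī = 3.402 cm⁴.
Hole (subtracted): ⌀0.4, A = 0.12566 cm², y = 0.7 cm, Ī = 0.0012566 cm⁴.
Centroid: ȳ = ΣA·y / ΣA = 7.5341 cm.
Transfer each piece to the horizontal centroidal axis using Ī + A·d² with d = y − 7.5341:
  bottom plate: d = -6.8341 cm → contributes +1 706 cm⁴
  web plate: d = 3.8659 cm → contributes +772.45 cm⁴
  top plate: d = 14.766 cm → contributes +2750.6 cm⁴
  hole: d = -6.8341 cm → contributes −5.8704 cm⁴
Total I = 5223.2 cm⁴.

Ix ≈ 5220 cm⁴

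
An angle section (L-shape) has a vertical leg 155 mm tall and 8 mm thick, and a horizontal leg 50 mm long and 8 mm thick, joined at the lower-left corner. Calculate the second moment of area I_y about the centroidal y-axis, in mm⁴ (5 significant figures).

I_y ≈ 2.2123 × 10⁵ mm⁴

Split into non-overlapping primitives; take the origin at the lower-left of the bounding box.
Vertical leg: 8 × 155, A = 1 240 mm², x = 4 mm, Ī = 6613.333 mm⁴.
Horizontal leg (remainder): 42 × 8, A = 336 mm², x = 29 mm, Ī = 49 392 mm⁴.
Centroid: x̄ = ΣA·x / ΣA = 9.329949 mm.
Transfer each piece to the centroidal y-axis using Ī + A·d² with d = x − 9.329949:
  vertical leg: d = -5.329949 mm → contributes +41839.7 mm⁴
  horizontal leg (remainder): d = 19.67005 mm → contributes +179394.1 mm⁴
Total I = 221233.8 mm⁴.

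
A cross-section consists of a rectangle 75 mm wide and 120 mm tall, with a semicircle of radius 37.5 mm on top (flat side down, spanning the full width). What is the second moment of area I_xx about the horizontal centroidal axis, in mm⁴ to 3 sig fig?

Break the section into simple shapes (no overlaps), measuring from the bottom-left corner of the bounding box.
Rectangular body: 75 × 120, A = 9 000 mm², y = 60 mm, Ī = 10 800 000 mm⁴.
Semicircular cap: semicircle r = 37.5, A = 2208.9 mm², y = 135.92 mm, Ī = 217 049 mm⁴.
Centroid: ȳ = ΣA·y / ΣA = 74.961 mm.
Transfer each piece to the horizontal centroidal axis using Ī + A·d² with d = y − 74.961:
  rectangular body: d = -14.961 mm → contributes +12 814 372 mm⁴
  semicircular cap: d = 60.955 mm → contributes +8 424 339 mm⁴
Total I = 21 238 711 mm⁴.

I_xx ≈ 2.12 × 10⁷ mm⁴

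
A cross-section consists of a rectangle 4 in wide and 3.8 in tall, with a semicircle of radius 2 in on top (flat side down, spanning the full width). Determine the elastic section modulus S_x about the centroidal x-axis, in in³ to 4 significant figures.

Decompose the section into non-overlapping parts with the origin at the bottom-left of its bounding rectangle.
Rectangular body: 4 × 3.8, A = 15.2 in², y = 1.9 in, Ī = 18.2907 in⁴.
Semicircular cap: semicircle r = 2, A = 6.28319 in², y = 4.64883 in, Ī = 1.75611 in⁴.
Centroid: ȳ = ΣA·y / ΣA = 2.70395 in.
Transfer each piece to the centroidal x-axis using Ī + A·d² with d = y − 2.70395:
  rectangular body: d = -0.803949 in → contributes +28.1149 in⁴
  semicircular cap: d = 1.94488 in → contributes +25.5226 in⁴
Total I = 53.6375 in⁴.
Extreme fibre distance c = 3.09605 in; S = I/c = 17.3245 in³.

S_x ≈ 17.32 in³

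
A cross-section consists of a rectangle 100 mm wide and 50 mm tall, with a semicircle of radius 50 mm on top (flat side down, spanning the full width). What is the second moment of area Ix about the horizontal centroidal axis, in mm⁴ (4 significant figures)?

Split into non-overlapping primitives; take the origin at the lower-left of the bounding box.
Rectangular body: 100 × 50, A = 5 000 mm², y = 25 mm, Ī = 1 041 667 mm⁴.
Semicircular cap: semicircle r = 50, A = 3926.99 mm², y = 71.2207 mm, Ī = 685 981 mm⁴.
Centroid: ȳ = ΣA·y / ΣA = 45.3325 mm.
Transfer each piece to the horizontal centroidal axis using Ī + A·d² with d = y − 45.3325:
  rectangular body: d = -20.3325 mm → contributes +3 108 721 mm⁴
  semicircular cap: d = 25.8882 mm → contributes +3 317 836 mm⁴
Total I = 6 426 557 mm⁴.

Ix ≈ 6.427 × 10⁶ mm⁴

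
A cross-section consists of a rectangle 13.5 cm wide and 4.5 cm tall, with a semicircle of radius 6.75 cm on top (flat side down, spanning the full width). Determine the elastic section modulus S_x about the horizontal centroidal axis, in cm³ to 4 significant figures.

Break the section into simple shapes (no overlaps), measuring from the bottom-left corner of the bounding box.
Rectangular body: 13.5 × 4.5, A = 60.75 cm², y = 2.25 cm, Ī = 102.516 cm⁴.
Semicircular cap: semicircle r = 6.75, A = 71.5694 cm², y = 7.36479 cm, Ī = 227.849 cm⁴.
Centroid: ȳ = ΣA·y / ΣA = 5.01651 cm.
Transfer each piece to the horizontal centroidal axis using Ī + A·d² with d = y − 5.01651:
  rectangular body: d = -2.76651 cm → contributes +567.469 cm⁴
  semicircular cap: d = 2.34828 cm → contributes +622.514 cm⁴
Total I = 1189.98 cm⁴.
Extreme fibre distance c = 6.23349 cm; S = I/c = 190.901 cm³.

S_x ≈ 190.9 cm³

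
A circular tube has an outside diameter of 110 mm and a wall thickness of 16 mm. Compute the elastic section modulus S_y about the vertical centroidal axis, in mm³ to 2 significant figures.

S_y ≈ 9.8 × 10⁴ mm³

Split into non-overlapping primitives; take the origin at the lower-left of the bounding box.
Outer circle: ⌀110, A = 9 503 mm², x = 55 mm, Ī = 7 186 884 mm⁴.
Bore (subtracted): ⌀78, A = 4 778 mm², x = 55 mm, Ī = 1 816 972 mm⁴.
By symmetry the centroid is at mid-width, x̄ = 55 mm.
All pieces are centred on the vertical centroidal axis, so I = ΣĪ (holes subtracted) = 5 369 912 mm⁴.
Extreme fibre distance c = 55 mm; S = I/c = 97 635 mm³.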